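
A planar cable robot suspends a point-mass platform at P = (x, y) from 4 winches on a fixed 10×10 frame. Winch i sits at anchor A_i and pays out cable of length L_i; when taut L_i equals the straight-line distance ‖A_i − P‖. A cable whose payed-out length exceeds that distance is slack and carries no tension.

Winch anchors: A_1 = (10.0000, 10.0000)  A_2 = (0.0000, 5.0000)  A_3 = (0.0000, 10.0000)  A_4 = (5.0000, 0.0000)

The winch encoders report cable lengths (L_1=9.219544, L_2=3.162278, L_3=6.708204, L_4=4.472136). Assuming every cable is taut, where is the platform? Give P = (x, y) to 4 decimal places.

circle eqns → linear via eq_j − eq_1; set k_j = A_j·A_j − L_j²
k_1 = 100.0000+100.0000−85.0000 = 115.0000
20.0000·x + 10.0000·y = k_1−k_2 = 100.0000
20.0000·x + 0.0000·y = k_1−k_3 = 60.0000
10.0000·x + 20.0000·y = k_1−k_4 = 110.0000
solve first two rows → x=3.0000, y=4.0000
check cable 4: ‖A_4−P‖² = 20.0000 ≈ L_4² = 20.0000 ✓

(3.0000, 4.0000)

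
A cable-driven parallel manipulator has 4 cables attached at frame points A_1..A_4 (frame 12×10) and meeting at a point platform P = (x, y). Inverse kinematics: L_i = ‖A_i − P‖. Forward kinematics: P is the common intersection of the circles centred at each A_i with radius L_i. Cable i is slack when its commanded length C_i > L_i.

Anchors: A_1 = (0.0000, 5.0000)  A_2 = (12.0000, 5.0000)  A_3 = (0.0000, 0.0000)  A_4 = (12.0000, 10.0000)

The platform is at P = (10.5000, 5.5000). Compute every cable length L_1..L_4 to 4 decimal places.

L_1: Δ = A_1−P = (-10.5000, -0.5000) → ‖Δ‖ = √110.5000 = 10.5119
L_2: Δ = A_2−P = (1.5000, -0.5000) → ‖Δ‖ = √2.5000 = 1.5811
L_3: Δ = A_3−P = (-10.5000, -5.5000) → ‖Δ‖ = √140.5000 = 11.8533
L_4: Δ = A_4−P = (1.5000, 4.5000) → ‖Δ‖ = √22.5000 = 4.7434

(10.5119, 1.5811, 11.8533, 4.7434)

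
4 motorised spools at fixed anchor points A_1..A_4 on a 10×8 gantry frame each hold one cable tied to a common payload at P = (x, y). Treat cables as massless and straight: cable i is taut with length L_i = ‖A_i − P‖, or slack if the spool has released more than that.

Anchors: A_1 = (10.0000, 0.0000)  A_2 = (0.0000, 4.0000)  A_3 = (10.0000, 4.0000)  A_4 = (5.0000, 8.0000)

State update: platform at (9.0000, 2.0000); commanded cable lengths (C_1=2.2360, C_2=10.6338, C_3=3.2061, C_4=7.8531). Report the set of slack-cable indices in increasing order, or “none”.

2, 3, 4

cable 1: √((1.0000)²+(-2.0000)²)=2.2361, C_1=2.2360: taut
cable 2: √((-9.0000)²+(2.0000)²)=9.2195, C_2=10.6338: slack
cable 3: √((1.0000)²+(2.0000)²)=2.2361, C_3=3.2061: slack
cable 4: √((-4.0000)²+(6.0000)²)=7.2111, C_4=7.8531: slack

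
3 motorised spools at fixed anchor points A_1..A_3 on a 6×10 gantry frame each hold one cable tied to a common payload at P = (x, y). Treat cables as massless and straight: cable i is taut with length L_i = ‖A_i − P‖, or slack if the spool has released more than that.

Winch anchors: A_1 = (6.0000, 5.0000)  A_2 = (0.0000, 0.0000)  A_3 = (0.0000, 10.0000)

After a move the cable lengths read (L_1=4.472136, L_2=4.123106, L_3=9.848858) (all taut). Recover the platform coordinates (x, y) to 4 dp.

(4.0000, 1.0000)

expand ‖A_i−P‖²=L_i² and subtract eq 1 (k_i ≔ ‖A_i‖²−L_i²)
k_1 = 36.0000+25.0000−20.0000 = 41.0000
eq1−eq2 → [12.0000  10.0000]·P = 58.0000
eq1−eq3 → [12.0000  -10.0000]·P = 38.0000
2×2 solve → P = (4.0000, 1.0000)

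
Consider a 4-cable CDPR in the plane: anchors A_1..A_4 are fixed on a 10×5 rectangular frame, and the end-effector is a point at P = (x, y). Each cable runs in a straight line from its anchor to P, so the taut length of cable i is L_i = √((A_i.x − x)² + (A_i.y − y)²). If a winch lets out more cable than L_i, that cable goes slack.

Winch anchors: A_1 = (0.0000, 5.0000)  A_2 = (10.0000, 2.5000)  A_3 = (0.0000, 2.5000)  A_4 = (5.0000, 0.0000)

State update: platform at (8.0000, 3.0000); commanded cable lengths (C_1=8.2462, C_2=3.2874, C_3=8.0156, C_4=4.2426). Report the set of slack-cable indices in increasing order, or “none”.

2

cable 1: √((-8.0000)²+(2.0000)²)=8.2462, C_1=8.2462: taut
cable 2: √((2.0000)²+(-0.5000)²)=2.0616, C_2=3.2874: slack
cable 3: √((-8.0000)²+(-0.5000)²)=8.0156, C_3=8.0156: taut
cable 4: √((-3.0000)²+(-3.0000)²)=4.2426, C_4=4.2426: taut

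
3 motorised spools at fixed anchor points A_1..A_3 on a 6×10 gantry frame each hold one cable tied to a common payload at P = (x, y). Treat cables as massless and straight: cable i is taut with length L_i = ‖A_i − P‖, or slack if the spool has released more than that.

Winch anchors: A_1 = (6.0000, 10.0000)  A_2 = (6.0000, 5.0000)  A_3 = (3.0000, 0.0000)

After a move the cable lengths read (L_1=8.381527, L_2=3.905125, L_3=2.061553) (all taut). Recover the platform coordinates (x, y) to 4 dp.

(3.5000, 2.0000)

expand ‖A_i−P‖²=L_i² and subtract eq 1 (k_i ≔ ‖A_i‖²−L_i²)
k_1 = 36.0000+100.0000−70.2500 = 65.7500
eq1−eq2 → [0.0000  10.0000]·P = 20.0000
eq1−eq3 → [6.0000  20.0000]·P = 61.0000
2×2 solve → P = (3.5000, 2.0000)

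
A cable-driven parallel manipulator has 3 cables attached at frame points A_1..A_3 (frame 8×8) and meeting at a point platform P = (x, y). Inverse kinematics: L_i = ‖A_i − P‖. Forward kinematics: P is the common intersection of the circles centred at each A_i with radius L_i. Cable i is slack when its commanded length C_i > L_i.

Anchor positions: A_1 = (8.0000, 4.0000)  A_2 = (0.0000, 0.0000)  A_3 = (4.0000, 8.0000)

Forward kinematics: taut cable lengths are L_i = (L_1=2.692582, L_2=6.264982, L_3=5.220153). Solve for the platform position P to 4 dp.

(5.5000, 3.0000)

circle eqns → linear via eq_j − eq_1; set c_j = A_j·A_j − L_j²
c_1 = 64.0000+16.0000−7.2500 = 72.7500
16.0000·x + 8.0000·y = c_1−c_2 = 112.0000
8.0000·x − 8.0000·y = c_1−c_3 = 20.0000
solve first two rows → x=5.5000, y=3.0000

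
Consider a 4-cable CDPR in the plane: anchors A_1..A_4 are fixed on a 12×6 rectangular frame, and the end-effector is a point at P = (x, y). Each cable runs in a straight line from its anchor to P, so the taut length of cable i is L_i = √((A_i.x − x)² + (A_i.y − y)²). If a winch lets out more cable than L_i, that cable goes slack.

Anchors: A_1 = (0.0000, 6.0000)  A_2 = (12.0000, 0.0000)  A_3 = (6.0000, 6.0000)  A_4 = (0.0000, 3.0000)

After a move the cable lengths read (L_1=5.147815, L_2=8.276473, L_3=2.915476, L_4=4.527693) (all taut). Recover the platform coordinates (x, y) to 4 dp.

(4.5000, 3.5000)

expand ‖A_i−P‖²=L_i² and subtract eq 1 (c_i ≔ ‖A_i‖²−L_i²)
c_1 = 0.0000+36.0000−26.5000 = 9.5000
eq1−eq2 → [-24.0000  12.0000]·P = -66.0000
eq1−eq3 → [-12.0000  0.0000]·P = -54.0000
eq1−eq4 → [0.0000  6.0000]·P = 21.0000
2×2 solve → P = (4.5000, 3.5000)
check cable 4: ‖A_4−P‖² = 20.5000 ≈ L_4² = 20.5000 ✓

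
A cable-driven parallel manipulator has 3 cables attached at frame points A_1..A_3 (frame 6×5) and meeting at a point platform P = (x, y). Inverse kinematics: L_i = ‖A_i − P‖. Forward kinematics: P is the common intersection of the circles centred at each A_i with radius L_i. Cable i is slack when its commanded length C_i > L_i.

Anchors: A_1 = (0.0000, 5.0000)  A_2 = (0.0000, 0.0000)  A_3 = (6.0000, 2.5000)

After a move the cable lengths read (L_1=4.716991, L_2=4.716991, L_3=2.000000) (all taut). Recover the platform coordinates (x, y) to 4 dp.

each cable: (A_i−P)·(A_i−P) = L_i²; let q_i = ‖A_i‖²−L_i²
q_1 = 0.0000+25.0000−22.2500 = 2.7500
row 1: 0.0000x + 10.0000y = 25.0000  (q_2=-22.2500)
row 2: -12.0000x + 5.0000y = -35.5000  (q_3=38.2500)
Cramer on rows 1–2 → x = 4.0000, y = 2.5000

(4.0000, 2.5000)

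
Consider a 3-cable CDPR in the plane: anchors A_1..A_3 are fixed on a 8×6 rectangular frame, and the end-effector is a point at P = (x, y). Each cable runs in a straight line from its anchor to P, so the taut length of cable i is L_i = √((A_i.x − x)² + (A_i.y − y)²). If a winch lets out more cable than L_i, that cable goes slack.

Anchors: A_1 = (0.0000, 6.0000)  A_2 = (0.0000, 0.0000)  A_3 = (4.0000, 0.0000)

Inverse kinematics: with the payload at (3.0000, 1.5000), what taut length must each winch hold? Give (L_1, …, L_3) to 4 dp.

L_1 = √((0.0000−3.0000)² + (6.0000−1.5000)²) = 5.4083
L_2 = √((0.0000−3.0000)² + (0.0000−1.5000)²) = 3.3541
L_3 = √((4.0000−3.0000)² + (0.0000−1.5000)²) = 1.8028

(5.4083, 3.3541, 1.8028)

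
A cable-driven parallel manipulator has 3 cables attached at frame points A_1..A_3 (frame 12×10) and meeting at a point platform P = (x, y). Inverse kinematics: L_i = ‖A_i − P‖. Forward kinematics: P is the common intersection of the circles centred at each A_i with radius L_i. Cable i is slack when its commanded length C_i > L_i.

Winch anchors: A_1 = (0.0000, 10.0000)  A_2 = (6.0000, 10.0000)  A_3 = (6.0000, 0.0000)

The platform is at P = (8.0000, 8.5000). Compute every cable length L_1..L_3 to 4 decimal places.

L_1: Δ = A_1−P = (-8.0000, 1.5000) → ‖Δ‖ = √66.2500 = 8.1394
L_2: Δ = A_2−P = (-2.0000, 1.5000) → ‖Δ‖ = √6.2500 = 2.5000
L_3: Δ = A_3−P = (-2.0000, -8.5000) → ‖Δ‖ = √76.2500 = 8.7321

(8.1394, 2.5000, 8.7321)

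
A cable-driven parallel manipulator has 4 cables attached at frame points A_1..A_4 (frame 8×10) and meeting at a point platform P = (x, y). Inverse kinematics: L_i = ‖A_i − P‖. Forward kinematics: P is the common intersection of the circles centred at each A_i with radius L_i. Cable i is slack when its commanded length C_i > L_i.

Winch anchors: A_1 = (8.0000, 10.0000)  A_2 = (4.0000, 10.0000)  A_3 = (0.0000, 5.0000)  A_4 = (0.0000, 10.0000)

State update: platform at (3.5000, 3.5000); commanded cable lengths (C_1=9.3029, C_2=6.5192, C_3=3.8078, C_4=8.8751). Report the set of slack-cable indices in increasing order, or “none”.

i=1: geometric 7.9057 vs commanded 9.3029 ⇒ slack
i=2: geometric 6.5192 vs commanded 6.5192 ⇒ taut
i=3: geometric 3.8079 vs commanded 3.8078 ⇒ taut
i=4: geometric 7.3824 vs commanded 8.8751 ⇒ slack

1, 4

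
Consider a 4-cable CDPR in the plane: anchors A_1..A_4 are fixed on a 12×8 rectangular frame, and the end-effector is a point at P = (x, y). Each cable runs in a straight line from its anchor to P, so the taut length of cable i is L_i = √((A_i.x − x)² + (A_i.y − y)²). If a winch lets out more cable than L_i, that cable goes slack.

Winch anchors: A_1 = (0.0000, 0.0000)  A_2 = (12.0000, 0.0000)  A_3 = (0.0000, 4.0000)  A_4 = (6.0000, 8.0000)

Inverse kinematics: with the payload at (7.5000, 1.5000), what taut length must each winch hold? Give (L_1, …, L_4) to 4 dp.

L_1: Δ = A_1−P = (-7.5000, -1.5000) → ‖Δ‖ = √58.5000 = 7.6485
L_2: Δ = A_2−P = (4.5000, -1.5000) → ‖Δ‖ = √22.5000 = 4.7434
L_3: Δ = A_3−P = (-7.5000, 2.5000) → ‖Δ‖ = √62.5000 = 7.9057
L_4: Δ = A_4−P = (-1.5000, 6.5000) → ‖Δ‖ = √44.5000 = 6.6708

(7.6485, 4.7434, 7.9057, 6.6708)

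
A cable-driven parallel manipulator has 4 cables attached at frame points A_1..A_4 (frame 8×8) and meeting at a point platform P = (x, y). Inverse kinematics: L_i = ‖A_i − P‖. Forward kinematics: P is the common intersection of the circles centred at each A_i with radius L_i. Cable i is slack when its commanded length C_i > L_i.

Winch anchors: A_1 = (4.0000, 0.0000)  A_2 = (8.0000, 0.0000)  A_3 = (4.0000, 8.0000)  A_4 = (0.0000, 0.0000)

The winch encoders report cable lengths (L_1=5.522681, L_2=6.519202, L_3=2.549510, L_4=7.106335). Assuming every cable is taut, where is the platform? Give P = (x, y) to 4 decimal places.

expand ‖A_i−P‖²=L_i² and subtract eq 1 (q_i ≔ ‖A_i‖²−L_i²)
q_1 = 16.0000+0.0000−30.5000 = -14.5000
eq1−eq2 → [-8.0000  0.0000]·P = -36.0000
eq1−eq3 → [0.0000  -16.0000]·P = -88.0000
eq1−eq4 → [8.0000  0.0000]·P = 36.0000
2×2 solve → P = (4.5000, 5.5000)
check cable 4: ‖A_4−P‖² = 50.5000 ≈ L_4² = 50.5000 ✓

(4.5000, 5.5000)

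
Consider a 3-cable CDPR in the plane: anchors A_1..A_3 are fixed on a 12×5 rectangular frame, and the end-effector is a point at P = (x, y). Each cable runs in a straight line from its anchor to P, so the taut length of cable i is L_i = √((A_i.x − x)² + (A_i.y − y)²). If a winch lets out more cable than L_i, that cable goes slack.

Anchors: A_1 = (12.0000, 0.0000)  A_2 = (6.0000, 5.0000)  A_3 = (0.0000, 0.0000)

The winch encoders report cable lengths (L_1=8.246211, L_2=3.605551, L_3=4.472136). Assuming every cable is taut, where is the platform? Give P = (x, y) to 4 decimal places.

(4.0000, 2.0000)

circle eqns → linear via eq_j − eq_1; set q_j = A_j·A_j − L_j²
q_1 = 144.0000+0.0000−68.0000 = 76.0000
12.0000·x − 10.0000·y = q_1−q_2 = 28.0000
24.0000·x + 0.0000·y = q_1−q_3 = 96.0000
solve first two rows → x=4.0000, y=2.0000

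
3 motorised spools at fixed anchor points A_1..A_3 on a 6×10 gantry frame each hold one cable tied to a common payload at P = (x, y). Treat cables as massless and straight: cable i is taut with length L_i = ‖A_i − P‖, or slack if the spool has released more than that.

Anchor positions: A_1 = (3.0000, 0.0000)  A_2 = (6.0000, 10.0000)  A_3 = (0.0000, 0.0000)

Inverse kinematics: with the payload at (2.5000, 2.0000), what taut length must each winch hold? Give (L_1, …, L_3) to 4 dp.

(2.0616, 8.7321, 3.2016)

L_1: Δ = A_1−P = (0.5000, -2.0000) → ‖Δ‖ = √4.2500 = 2.0616
L_2: Δ = A_2−P = (3.5000, 8.0000) → ‖Δ‖ = √76.2500 = 8.7321
L_3: Δ = A_3−P = (-2.5000, -2.0000) → ‖Δ‖ = √10.2500 = 3.2016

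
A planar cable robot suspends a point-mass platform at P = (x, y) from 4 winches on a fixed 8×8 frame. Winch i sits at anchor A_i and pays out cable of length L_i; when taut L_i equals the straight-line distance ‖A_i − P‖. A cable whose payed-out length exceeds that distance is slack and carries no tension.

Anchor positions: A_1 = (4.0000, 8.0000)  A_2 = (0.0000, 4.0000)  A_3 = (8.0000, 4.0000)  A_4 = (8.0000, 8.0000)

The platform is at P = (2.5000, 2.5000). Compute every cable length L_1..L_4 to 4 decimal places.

L_1 = √((4.0000−2.5000)² + (8.0000−2.5000)²) = 5.7009
L_2 = √((0.0000−2.5000)² + (4.0000−2.5000)²) = 2.9155
L_3 = √((8.0000−2.5000)² + (4.0000−2.5000)²) = 5.7009
L_4 = √((8.0000−2.5000)² + (8.0000−2.5000)²) = 7.7782

(5.7009, 2.9155, 5.7009, 7.7782)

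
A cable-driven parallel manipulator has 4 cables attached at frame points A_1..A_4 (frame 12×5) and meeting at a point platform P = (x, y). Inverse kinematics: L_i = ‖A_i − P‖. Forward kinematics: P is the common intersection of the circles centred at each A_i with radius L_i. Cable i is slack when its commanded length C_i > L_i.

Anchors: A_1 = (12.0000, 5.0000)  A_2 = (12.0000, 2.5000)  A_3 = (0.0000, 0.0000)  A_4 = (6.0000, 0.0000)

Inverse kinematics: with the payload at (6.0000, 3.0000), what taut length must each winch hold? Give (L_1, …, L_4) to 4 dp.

(6.3246, 6.0208, 6.7082, 3.0000)

L_1: Δ = A_1−P = (6.0000, 2.0000) → ‖Δ‖ = √40.0000 = 6.3246
L_2: Δ = A_2−P = (6.0000, -0.5000) → ‖Δ‖ = √36.2500 = 6.0208
L_3: Δ = A_3−P = (-6.0000, -3.0000) → ‖Δ‖ = √45.0000 = 6.7082
L_4: Δ = A_4−P = (0.0000, -3.0000) → ‖Δ‖ = √9.0000 = 3.0000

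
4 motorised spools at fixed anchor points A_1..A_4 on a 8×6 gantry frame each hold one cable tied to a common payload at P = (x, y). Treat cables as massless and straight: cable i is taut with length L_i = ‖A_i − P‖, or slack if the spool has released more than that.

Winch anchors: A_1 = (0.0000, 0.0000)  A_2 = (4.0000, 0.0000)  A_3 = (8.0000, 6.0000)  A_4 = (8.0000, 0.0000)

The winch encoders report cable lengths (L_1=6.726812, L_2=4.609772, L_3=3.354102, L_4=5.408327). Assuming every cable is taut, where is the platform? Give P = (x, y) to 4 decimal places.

expand ‖A_i−P‖²=L_i² and subtract eq 1 (k_i ≔ ‖A_i‖²−L_i²)
k_1 = 0.0000+0.0000−45.2500 = -45.2500
eq1−eq2 → [-8.0000  0.0000]·P = -40.0000
eq1−eq3 → [-16.0000  -12.0000]·P = -134.0000
eq1−eq4 → [-16.0000  0.0000]·P = -80.0000
2×2 solve → P = (5.0000, 4.5000)
check cable 4: ‖A_4−P‖² = 29.2500 ≈ L_4² = 29.2500 ✓

(5.0000, 4.5000)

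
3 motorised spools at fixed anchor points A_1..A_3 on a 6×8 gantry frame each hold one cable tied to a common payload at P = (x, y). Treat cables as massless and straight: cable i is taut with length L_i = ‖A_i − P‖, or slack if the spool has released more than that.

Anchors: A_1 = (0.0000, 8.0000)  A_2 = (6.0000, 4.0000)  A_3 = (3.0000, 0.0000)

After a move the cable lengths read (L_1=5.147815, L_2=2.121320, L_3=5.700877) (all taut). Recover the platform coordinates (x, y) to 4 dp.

expand ‖A_i−P‖²=L_i² and subtract eq 1 (c_i ≔ ‖A_i‖²−L_i²)
c_1 = 0.0000+64.0000−26.5000 = 37.5000
eq1−eq2 → [-12.0000  8.0000]·P = -10.0000
eq1−eq3 → [-6.0000  16.0000]·P = 61.0000
2×2 solve → P = (4.5000, 5.5000)

(4.5000, 5.5000)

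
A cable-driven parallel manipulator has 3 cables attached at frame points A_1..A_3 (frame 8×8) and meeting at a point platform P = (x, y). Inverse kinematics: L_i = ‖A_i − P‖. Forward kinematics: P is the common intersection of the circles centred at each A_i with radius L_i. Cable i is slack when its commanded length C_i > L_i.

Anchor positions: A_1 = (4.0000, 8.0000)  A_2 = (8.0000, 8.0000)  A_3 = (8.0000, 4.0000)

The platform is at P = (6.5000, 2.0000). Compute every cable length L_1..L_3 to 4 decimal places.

(6.5000, 6.1847, 2.5000)

L_1: Δ = A_1−P = (-2.5000, 6.0000) → ‖Δ‖ = √42.2500 = 6.5000
L_2: Δ = A_2−P = (1.5000, 6.0000) → ‖Δ‖ = √38.2500 = 6.1847
L_3: Δ = A_3−P = (1.5000, 2.0000) → ‖Δ‖ = √6.2500 = 2.5000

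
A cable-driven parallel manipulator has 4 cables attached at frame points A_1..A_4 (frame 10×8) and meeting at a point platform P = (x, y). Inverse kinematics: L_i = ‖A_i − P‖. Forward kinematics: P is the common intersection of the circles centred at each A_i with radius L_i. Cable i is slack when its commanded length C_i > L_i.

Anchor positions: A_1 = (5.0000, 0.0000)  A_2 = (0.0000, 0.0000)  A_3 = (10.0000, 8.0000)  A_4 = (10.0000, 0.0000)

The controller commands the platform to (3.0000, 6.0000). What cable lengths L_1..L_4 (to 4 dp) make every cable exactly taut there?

(6.3246, 6.7082, 7.2801, 9.2195)

L_1 = √((5.0000−3.0000)² + (0.0000−6.0000)²) = 6.3246
L_2 = √((0.0000−3.0000)² + (0.0000−6.0000)²) = 6.7082
L_3 = √((10.0000−3.0000)² + (8.0000−6.0000)²) = 7.2801
L_4 = √((10.0000−3.0000)² + (0.0000−6.0000)²) = 9.2195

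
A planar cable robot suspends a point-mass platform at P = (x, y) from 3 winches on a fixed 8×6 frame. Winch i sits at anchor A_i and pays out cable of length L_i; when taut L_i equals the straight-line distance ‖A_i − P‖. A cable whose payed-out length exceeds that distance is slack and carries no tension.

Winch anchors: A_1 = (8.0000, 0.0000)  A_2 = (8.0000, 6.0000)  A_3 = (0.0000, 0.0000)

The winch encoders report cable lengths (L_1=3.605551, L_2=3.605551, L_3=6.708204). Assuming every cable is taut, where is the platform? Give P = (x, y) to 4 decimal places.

(6.0000, 3.0000)

circle eqns → linear via eq_j − eq_1; set c_j = A_j·A_j − L_j²
c_1 = 64.0000+0.0000−13.0000 = 51.0000
0.0000·x − 12.0000·y = c_1−c_2 = -36.0000
16.0000·x + 0.0000·y = c_1−c_3 = 96.0000
solve first two rows → x=6.0000, y=3.0000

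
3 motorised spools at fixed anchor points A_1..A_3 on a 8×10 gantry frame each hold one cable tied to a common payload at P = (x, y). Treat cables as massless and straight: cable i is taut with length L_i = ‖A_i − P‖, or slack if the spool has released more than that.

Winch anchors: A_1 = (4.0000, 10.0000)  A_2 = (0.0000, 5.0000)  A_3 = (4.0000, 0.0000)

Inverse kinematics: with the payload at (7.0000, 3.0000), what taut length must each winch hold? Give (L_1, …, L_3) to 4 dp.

cable 1: Δx=-3.0000, Δy=7.0000; L_1 = √(Δx²+Δy²) = 7.6158
cable 2: Δx=-7.0000, Δy=2.0000; L_2 = √(Δx²+Δy²) = 7.2801
cable 3: Δx=-3.0000, Δy=-3.0000; L_3 = √(Δx²+Δy²) = 4.2426

(7.6158, 7.2801, 4.2426)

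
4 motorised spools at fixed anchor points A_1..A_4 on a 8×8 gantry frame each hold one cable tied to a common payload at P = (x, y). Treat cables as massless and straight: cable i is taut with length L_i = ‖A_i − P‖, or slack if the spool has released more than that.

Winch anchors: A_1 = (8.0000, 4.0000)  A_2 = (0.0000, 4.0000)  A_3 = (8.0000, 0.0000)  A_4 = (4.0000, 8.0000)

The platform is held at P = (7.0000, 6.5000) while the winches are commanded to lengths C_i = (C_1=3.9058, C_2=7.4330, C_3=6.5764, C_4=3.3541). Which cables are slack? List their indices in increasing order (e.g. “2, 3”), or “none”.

cable 1: L_1 = ‖A_1−P‖ = 2.6926;  C_1 = 3.9058 → slack
cable 2: L_2 = ‖A_2−P‖ = 7.4330;  C_2 = 7.4330 → taut
cable 3: L_3 = ‖A_3−P‖ = 6.5765;  C_3 = 6.5764 → taut
cable 4: L_4 = ‖A_4−P‖ = 3.3541;  C_4 = 3.3541 → taut

1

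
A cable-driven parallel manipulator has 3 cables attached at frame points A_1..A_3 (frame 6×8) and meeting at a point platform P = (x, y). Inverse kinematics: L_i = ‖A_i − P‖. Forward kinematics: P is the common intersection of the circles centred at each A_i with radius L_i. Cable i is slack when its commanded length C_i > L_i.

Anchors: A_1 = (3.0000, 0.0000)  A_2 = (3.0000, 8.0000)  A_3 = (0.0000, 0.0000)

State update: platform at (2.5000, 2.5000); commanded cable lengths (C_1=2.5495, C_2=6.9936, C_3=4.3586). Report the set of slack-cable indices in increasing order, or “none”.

2, 3

i=1: geometric 2.5495 vs commanded 2.5495 ⇒ taut
i=2: geometric 5.5227 vs commanded 6.9936 ⇒ slack
i=3: geometric 3.5355 vs commanded 4.3586 ⇒ slack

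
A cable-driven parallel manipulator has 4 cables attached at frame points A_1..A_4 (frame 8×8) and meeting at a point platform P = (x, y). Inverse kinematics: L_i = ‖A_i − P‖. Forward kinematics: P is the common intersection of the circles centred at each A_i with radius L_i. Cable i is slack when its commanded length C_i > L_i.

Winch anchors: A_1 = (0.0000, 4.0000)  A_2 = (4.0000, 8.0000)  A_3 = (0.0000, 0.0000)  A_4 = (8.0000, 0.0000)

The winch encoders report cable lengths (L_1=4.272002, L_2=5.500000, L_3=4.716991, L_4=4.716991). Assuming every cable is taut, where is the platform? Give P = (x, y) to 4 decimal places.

(4.0000, 2.5000)

expand ‖A_i−P‖²=L_i² and subtract eq 1 (q_i ≔ ‖A_i‖²−L_i²)
q_1 = 0.0000+16.0000−18.2500 = -2.2500
eq1−eq2 → [-8.0000  -8.0000]·P = -52.0000
eq1−eq3 → [0.0000  8.0000]·P = 20.0000
eq1−eq4 → [-16.0000  8.0000]·P = -44.0000
2×2 solve → P = (4.0000, 2.5000)
check cable 4: ‖A_4−P‖² = 22.2500 ≈ L_4² = 22.2500 ✓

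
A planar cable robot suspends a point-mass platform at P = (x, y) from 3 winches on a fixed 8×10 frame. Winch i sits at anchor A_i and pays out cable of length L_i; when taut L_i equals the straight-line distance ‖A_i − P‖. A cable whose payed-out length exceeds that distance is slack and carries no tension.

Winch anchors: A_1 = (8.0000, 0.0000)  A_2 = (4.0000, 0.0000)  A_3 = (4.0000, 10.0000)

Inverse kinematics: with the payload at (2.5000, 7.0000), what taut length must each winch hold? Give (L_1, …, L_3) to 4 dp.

L_1: Δ = A_1−P = (5.5000, -7.0000) → ‖Δ‖ = √79.2500 = 8.9022
L_2: Δ = A_2−P = (1.5000, -7.0000) → ‖Δ‖ = √51.2500 = 7.1589
L_3: Δ = A_3−P = (1.5000, 3.0000) → ‖Δ‖ = √11.2500 = 3.3541

(8.9022, 7.1589, 3.3541)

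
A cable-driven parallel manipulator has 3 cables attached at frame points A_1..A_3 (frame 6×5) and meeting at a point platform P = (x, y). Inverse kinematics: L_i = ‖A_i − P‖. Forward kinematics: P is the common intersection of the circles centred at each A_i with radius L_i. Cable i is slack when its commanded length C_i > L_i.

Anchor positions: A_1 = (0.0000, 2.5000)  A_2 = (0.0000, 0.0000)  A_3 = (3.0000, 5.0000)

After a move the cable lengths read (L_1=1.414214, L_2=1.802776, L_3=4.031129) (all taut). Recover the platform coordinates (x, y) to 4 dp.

(1.0000, 1.5000)

each cable: (A_i−P)·(A_i−P) = L_i²; let k_i = ‖A_i‖²−L_i²
k_1 = 0.0000+6.2500−2.0000 = 4.2500
row 1: 0.0000x + 5.0000y = 7.5000  (k_2=-3.2500)
row 2: -6.0000x − 5.0000y = -13.5000  (k_3=17.7500)
Cramer on rows 1–2 → x = 1.0000, y = 1.5000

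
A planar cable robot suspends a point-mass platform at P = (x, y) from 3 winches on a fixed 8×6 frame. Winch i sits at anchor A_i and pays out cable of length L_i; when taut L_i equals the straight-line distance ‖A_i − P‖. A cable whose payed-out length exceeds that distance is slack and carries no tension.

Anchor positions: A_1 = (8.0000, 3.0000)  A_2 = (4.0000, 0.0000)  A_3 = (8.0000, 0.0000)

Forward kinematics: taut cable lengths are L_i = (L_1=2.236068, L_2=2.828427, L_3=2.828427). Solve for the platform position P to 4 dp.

(6.0000, 2.0000)

each cable: (A_i−P)·(A_i−P) = L_i²; let c_i = ‖A_i‖²−L_i²
c_1 = 64.0000+9.0000−5.0000 = 68.0000
row 1: 8.0000x + 6.0000y = 60.0000  (c_2=8.0000)
row 2: 0.0000x + 6.0000y = 12.0000  (c_3=56.0000)
Cramer on rows 1–2 → x = 6.0000, y = 2.0000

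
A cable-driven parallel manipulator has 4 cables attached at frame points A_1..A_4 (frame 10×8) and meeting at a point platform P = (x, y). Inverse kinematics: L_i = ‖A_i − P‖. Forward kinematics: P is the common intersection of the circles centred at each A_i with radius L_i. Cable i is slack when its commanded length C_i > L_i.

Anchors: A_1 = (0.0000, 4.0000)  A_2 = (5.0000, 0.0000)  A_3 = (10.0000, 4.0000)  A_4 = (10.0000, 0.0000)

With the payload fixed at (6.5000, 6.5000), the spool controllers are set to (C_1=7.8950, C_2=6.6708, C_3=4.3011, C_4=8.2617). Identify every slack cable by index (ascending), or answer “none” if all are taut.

cable 1: L_1 = ‖A_1−P‖ = 6.9642;  C_1 = 7.8950 → slack
cable 2: L_2 = ‖A_2−P‖ = 6.6708;  C_2 = 6.6708 → taut
cable 3: L_3 = ‖A_3−P‖ = 4.3012;  C_3 = 4.3011 → taut
cable 4: L_4 = ‖A_4−P‖ = 7.3824;  C_4 = 8.2617 → slack

1, 4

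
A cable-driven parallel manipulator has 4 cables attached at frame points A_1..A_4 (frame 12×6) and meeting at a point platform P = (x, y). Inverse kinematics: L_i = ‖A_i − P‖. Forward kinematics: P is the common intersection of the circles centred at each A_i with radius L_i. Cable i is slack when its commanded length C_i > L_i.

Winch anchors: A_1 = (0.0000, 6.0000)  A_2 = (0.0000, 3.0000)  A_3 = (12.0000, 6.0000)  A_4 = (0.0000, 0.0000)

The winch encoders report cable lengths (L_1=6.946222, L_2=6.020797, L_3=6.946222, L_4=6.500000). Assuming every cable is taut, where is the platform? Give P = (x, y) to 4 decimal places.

expand ‖A_i−P‖²=L_i² and subtract eq 1 (k_i ≔ ‖A_i‖²−L_i²)
k_1 = 0.0000+36.0000−48.2500 = -12.2500
eq1−eq2 → [0.0000  6.0000]·P = 15.0000
eq1−eq3 → [-24.0000  0.0000]·P = -144.0000
eq1−eq4 → [0.0000  12.0000]·P = 30.0000
2×2 solve → P = (6.0000, 2.5000)
check cable 4: ‖A_4−P‖² = 42.2500 ≈ L_4² = 42.2500 ✓

(6.0000, 2.5000)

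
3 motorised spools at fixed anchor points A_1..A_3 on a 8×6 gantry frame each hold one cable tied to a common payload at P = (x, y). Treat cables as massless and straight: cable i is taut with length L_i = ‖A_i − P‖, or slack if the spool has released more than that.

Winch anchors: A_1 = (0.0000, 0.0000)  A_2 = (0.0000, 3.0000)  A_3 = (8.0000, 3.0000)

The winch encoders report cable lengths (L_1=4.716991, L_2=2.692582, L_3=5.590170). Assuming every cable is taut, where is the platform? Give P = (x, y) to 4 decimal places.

(2.5000, 4.0000)

circle eqns → linear via eq_j − eq_1; set k_j = A_j·A_j − L_j²
k_1 = 0.0000+0.0000−22.2500 = -22.2500
0.0000·x − 6.0000·y = k_1−k_2 = -24.0000
-16.0000·x − 6.0000·y = k_1−k_3 = -64.0000
solve first two rows → x=2.5000, y=4.0000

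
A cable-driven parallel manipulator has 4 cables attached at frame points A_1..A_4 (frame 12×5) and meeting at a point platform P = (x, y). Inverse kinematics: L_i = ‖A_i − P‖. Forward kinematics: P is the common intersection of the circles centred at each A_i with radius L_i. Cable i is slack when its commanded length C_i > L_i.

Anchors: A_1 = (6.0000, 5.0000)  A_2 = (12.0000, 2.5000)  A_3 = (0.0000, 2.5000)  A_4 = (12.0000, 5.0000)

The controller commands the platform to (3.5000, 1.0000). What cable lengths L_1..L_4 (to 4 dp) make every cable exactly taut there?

(4.7170, 8.6313, 3.8079, 9.3941)

L_1: Δ = A_1−P = (2.5000, 4.0000) → ‖Δ‖ = √22.2500 = 4.7170
L_2: Δ = A_2−P = (8.5000, 1.5000) → ‖Δ‖ = √74.5000 = 8.6313
L_3: Δ = A_3−P = (-3.5000, 1.5000) → ‖Δ‖ = √14.5000 = 3.8079
L_4: Δ = A_4−P = (8.5000, 4.0000) → ‖Δ‖ = √88.2500 = 9.3941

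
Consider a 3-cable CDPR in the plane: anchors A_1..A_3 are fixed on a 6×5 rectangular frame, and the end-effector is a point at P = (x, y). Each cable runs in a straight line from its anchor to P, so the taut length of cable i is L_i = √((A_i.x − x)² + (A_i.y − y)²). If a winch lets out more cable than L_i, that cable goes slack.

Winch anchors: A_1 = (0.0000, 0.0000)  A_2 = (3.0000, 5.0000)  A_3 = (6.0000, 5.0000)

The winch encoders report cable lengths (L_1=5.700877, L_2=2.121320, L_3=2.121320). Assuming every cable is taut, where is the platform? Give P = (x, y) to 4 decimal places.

(4.5000, 3.5000)

expand ‖A_i−P‖²=L_i² and subtract eq 1 (c_i ≔ ‖A_i‖²−L_i²)
c_1 = 0.0000+0.0000−32.5000 = -32.5000
eq1−eq2 → [-6.0000  -10.0000]·P = -62.0000
eq1−eq3 → [-12.0000  -10.0000]·P = -89.0000
2×2 solve → P = (4.5000, 3.5000)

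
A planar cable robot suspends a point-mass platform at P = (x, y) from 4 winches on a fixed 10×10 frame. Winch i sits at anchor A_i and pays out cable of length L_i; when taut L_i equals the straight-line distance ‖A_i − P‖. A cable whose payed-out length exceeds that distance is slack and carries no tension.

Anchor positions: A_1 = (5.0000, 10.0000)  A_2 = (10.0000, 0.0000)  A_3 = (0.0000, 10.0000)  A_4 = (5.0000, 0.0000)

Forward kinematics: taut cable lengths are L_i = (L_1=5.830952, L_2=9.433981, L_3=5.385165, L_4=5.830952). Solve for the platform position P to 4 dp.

(2.0000, 5.0000)

each cable: (A_i−P)·(A_i−P) = L_i²; let c_i = ‖A_i‖²−L_i²
c_1 = 25.0000+100.0000−34.0000 = 91.0000
row 1: -10.0000x + 20.0000y = 80.0000  (c_2=11.0000)
row 2: 10.0000x + 0.0000y = 20.0000  (c_3=71.0000)
row 3: 0.0000x + 20.0000y = 100.0000  (c_4=-9.0000)
Cramer on rows 1–2 → x = 2.0000, y = 5.0000
check cable 4: ‖A_4−P‖² = 34.0000 ≈ L_4² = 34.0000 ✓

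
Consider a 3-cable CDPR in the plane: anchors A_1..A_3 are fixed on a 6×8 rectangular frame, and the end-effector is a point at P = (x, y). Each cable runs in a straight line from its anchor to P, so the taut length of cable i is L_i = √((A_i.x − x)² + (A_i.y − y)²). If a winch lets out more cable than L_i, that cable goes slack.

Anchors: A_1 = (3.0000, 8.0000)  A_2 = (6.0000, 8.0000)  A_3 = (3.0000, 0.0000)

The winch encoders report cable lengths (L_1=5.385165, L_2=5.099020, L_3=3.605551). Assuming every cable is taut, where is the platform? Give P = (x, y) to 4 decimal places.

(5.0000, 3.0000)

each cable: (A_i−P)·(A_i−P) = L_i²; let q_i = ‖A_i‖²−L_i²
q_1 = 9.0000+64.0000−29.0000 = 44.0000
row 1: -6.0000x + 0.0000y = -30.0000  (q_2=74.0000)
row 2: 0.0000x + 16.0000y = 48.0000  (q_3=-4.0000)
Cramer on rows 1–2 → x = 5.0000, y = 3.0000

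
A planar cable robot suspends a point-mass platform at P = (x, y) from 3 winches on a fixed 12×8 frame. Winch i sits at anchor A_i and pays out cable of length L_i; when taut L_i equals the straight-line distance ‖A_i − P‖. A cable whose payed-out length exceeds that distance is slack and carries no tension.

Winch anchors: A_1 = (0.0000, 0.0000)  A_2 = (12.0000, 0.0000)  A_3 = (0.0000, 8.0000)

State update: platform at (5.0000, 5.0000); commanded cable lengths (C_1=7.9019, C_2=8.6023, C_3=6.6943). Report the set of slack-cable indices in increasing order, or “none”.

1, 3

cable 1: L_1 = ‖A_1−P‖ = 7.0711;  C_1 = 7.9019 → slack
cable 2: L_2 = ‖A_2−P‖ = 8.6023;  C_2 = 8.6023 → taut
cable 3: L_3 = ‖A_3−P‖ = 5.8310;  C_3 = 6.6943 → slack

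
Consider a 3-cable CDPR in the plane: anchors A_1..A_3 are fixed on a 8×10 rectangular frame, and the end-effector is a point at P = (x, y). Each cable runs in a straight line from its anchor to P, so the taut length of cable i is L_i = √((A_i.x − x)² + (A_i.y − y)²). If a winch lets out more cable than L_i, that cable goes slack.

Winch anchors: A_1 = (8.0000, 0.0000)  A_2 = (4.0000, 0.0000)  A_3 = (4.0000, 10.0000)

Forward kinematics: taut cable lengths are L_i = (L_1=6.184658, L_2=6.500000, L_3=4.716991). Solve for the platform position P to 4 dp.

circle eqns → linear via eq_j − eq_1; set q_j = A_j·A_j − L_j²
q_1 = 64.0000+0.0000−38.2500 = 25.7500
8.0000·x + 0.0000·y = q_1−q_2 = 52.0000
8.0000·x − 20.0000·y = q_1−q_3 = -68.0000
solve first two rows → x=6.5000, y=6.0000

(6.5000, 6.0000)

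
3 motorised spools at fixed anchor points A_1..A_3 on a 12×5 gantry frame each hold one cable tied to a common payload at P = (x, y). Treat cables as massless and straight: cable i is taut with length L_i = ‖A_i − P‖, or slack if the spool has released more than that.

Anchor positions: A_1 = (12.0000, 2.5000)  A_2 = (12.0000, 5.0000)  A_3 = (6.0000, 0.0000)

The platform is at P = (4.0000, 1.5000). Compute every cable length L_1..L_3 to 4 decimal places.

L_1 = √((12.0000−4.0000)² + (2.5000−1.5000)²) = 8.0623
L_2 = √((12.0000−4.0000)² + (5.0000−1.5000)²) = 8.7321
L_3 = √((6.0000−4.0000)² + (0.0000−1.5000)²) = 2.5000

(8.0623, 8.7321, 2.5000)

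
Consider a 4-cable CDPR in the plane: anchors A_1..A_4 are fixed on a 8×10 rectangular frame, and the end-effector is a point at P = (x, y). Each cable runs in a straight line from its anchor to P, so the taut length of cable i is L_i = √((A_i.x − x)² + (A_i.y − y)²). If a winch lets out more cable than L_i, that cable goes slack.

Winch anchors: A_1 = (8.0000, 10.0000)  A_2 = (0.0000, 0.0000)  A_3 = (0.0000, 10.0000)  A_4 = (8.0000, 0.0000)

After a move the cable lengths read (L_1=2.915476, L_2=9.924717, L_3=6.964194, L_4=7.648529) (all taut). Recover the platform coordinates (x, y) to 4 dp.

(6.5000, 7.5000)

expand ‖A_i−P‖²=L_i² and subtract eq 1 (c_i ≔ ‖A_i‖²−L_i²)
c_1 = 64.0000+100.0000−8.5000 = 155.5000
eq1−eq2 → [16.0000  20.0000]·P = 254.0000
eq1−eq3 → [16.0000  0.0000]·P = 104.0000
eq1−eq4 → [0.0000  20.0000]·P = 150.0000
2×2 solve → P = (6.5000, 7.5000)
check cable 4: ‖A_4−P‖² = 58.5000 ≈ L_4² = 58.5000 ✓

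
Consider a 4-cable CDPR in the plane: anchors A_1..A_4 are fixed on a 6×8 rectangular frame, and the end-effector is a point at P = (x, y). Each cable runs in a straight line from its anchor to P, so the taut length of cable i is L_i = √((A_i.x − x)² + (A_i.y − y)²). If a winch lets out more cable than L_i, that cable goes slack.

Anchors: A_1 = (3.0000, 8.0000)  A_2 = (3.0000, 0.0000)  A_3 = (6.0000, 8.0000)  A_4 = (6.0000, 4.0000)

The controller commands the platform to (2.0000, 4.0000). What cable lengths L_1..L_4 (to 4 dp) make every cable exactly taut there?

(4.1231, 4.1231, 5.6569, 4.0000)

L_1: Δ = A_1−P = (1.0000, 4.0000) → ‖Δ‖ = √17.0000 = 4.1231
L_2: Δ = A_2−P = (1.0000, -4.0000) → ‖Δ‖ = √17.0000 = 4.1231
L_3: Δ = A_3−P = (4.0000, 4.0000) → ‖Δ‖ = √32.0000 = 5.6569
L_4: Δ = A_4−P = (4.0000, 0.0000) → ‖Δ‖ = √16.0000 = 4.0000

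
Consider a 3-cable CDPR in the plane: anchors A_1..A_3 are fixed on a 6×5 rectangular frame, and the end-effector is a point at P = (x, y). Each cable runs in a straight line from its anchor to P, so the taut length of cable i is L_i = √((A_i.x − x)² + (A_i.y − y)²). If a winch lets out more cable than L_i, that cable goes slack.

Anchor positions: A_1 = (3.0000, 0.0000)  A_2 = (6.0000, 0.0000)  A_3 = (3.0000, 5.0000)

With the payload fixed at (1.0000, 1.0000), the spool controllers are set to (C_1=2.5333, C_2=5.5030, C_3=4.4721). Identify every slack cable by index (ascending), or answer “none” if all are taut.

cable 1: √((2.0000)²+(-1.0000)²)=2.2361, C_1=2.5333: slack
cable 2: √((5.0000)²+(-1.0000)²)=5.0990, C_2=5.5030: slack
cable 3: √((2.0000)²+(4.0000)²)=4.4721, C_3=4.4721: taut

1, 2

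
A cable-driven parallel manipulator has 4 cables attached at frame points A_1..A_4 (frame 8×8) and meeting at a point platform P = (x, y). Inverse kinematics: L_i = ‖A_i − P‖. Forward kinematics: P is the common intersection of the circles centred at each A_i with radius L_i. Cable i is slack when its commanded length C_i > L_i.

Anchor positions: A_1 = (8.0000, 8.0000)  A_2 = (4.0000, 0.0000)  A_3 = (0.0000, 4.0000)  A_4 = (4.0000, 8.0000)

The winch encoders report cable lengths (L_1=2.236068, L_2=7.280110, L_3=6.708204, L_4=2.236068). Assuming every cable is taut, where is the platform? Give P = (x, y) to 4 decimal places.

(6.0000, 7.0000)

each cable: (A_i−P)·(A_i−P) = L_i²; let k_i = ‖A_i‖²−L_i²
k_1 = 64.0000+64.0000−5.0000 = 123.0000
row 1: 8.0000x + 16.0000y = 160.0000  (k_2=-37.0000)
row 2: 16.0000x + 8.0000y = 152.0000  (k_3=-29.0000)
row 3: 8.0000x + 0.0000y = 48.0000  (k_4=75.0000)
Cramer on rows 1–2 → x = 6.0000, y = 7.0000
check cable 4: ‖A_4−P‖² = 5.0000 ≈ L_4² = 5.0000 ✓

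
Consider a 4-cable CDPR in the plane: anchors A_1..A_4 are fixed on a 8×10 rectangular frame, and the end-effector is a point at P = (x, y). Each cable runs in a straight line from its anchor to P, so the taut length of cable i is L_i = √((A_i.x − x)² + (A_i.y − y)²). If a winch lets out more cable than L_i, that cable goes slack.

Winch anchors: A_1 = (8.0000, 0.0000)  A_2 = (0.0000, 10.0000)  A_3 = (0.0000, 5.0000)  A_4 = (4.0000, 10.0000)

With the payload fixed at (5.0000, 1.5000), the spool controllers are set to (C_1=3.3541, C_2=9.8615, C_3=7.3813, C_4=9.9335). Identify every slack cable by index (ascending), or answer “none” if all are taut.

cable 1: L_1 = ‖A_1−P‖ = 3.3541;  C_1 = 3.3541 → taut
cable 2: L_2 = ‖A_2−P‖ = 9.8615;  C_2 = 9.8615 → taut
cable 3: L_3 = ‖A_3−P‖ = 6.1033;  C_3 = 7.3813 → slack
cable 4: L_4 = ‖A_4−P‖ = 8.5586;  C_4 = 9.9335 → slack

3, 4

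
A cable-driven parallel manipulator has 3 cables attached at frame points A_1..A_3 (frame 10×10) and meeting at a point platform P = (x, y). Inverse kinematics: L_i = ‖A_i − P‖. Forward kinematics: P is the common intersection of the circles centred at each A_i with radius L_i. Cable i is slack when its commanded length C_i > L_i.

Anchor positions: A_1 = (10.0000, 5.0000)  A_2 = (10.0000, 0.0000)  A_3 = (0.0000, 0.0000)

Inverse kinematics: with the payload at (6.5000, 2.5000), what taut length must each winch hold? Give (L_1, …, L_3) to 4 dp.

(4.3012, 4.3012, 6.9642)

L_1 = √((10.0000−6.5000)² + (5.0000−2.5000)²) = 4.3012
L_2 = √((10.0000−6.5000)² + (0.0000−2.5000)²) = 4.3012
L_3 = √((0.0000−6.5000)² + (0.0000−2.5000)²) = 6.9642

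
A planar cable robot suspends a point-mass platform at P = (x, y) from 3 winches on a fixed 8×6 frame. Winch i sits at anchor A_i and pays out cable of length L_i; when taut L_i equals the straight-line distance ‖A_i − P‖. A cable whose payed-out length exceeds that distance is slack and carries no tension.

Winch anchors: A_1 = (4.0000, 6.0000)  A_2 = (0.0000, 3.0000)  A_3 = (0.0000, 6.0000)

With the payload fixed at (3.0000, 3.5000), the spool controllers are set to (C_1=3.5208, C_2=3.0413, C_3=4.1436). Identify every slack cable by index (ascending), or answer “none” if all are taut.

1, 3

cable 1: √((1.0000)²+(2.5000)²)=2.6926, C_1=3.5208: slack
cable 2: √((-3.0000)²+(-0.5000)²)=3.0414, C_2=3.0413: taut
cable 3: √((-3.0000)²+(2.5000)²)=3.9051, C_3=4.1436: slack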